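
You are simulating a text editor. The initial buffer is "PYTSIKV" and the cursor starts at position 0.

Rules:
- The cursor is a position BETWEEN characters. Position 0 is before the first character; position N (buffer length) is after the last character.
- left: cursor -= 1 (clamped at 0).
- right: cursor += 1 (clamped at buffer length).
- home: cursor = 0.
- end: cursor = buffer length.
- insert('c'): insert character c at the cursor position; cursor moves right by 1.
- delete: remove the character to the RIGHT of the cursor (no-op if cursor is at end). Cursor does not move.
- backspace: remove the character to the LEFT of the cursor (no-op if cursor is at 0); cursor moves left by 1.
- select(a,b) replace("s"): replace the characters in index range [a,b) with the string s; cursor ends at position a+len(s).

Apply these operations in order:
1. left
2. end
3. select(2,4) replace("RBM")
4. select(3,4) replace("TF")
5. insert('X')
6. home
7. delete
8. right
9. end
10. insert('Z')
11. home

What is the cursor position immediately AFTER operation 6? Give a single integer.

Answer: 0

Derivation:
After op 1 (left): buf='PYTSIKV' cursor=0
After op 2 (end): buf='PYTSIKV' cursor=7
After op 3 (select(2,4) replace("RBM")): buf='PYRBMIKV' cursor=5
After op 4 (select(3,4) replace("TF")): buf='PYRTFMIKV' cursor=5
After op 5 (insert('X')): buf='PYRTFXMIKV' cursor=6
After op 6 (home): buf='PYRTFXMIKV' cursor=0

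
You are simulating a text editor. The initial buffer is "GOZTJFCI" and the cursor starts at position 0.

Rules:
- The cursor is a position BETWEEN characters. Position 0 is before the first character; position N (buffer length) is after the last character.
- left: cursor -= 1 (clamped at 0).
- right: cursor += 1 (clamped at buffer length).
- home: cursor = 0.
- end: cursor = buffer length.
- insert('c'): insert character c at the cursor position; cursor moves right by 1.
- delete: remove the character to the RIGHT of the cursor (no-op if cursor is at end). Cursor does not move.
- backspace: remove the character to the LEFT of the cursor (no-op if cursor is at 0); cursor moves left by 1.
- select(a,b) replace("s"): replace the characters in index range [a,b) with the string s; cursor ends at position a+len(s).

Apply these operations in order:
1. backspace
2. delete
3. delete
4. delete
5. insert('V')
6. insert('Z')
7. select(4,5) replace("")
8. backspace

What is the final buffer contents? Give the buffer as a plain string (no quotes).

After op 1 (backspace): buf='GOZTJFCI' cursor=0
After op 2 (delete): buf='OZTJFCI' cursor=0
After op 3 (delete): buf='ZTJFCI' cursor=0
After op 4 (delete): buf='TJFCI' cursor=0
After op 5 (insert('V')): buf='VTJFCI' cursor=1
After op 6 (insert('Z')): buf='VZTJFCI' cursor=2
After op 7 (select(4,5) replace("")): buf='VZTJCI' cursor=4
After op 8 (backspace): buf='VZTCI' cursor=3

Answer: VZTCI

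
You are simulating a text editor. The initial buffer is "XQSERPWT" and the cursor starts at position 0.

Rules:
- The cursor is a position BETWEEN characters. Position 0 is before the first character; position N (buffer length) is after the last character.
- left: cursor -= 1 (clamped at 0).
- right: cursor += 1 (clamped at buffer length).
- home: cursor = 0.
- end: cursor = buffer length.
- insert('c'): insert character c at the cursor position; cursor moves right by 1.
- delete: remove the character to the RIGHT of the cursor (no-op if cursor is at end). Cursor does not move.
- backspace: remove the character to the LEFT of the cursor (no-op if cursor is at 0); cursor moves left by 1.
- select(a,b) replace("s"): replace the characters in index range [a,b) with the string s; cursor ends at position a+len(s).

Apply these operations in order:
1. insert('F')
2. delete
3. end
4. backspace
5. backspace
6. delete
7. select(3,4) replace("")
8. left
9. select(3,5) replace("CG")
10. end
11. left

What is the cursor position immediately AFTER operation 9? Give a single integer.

Answer: 5

Derivation:
After op 1 (insert('F')): buf='FXQSERPWT' cursor=1
After op 2 (delete): buf='FQSERPWT' cursor=1
After op 3 (end): buf='FQSERPWT' cursor=8
After op 4 (backspace): buf='FQSERPW' cursor=7
After op 5 (backspace): buf='FQSERP' cursor=6
After op 6 (delete): buf='FQSERP' cursor=6
After op 7 (select(3,4) replace("")): buf='FQSRP' cursor=3
After op 8 (left): buf='FQSRP' cursor=2
After op 9 (select(3,5) replace("CG")): buf='FQSCG' cursor=5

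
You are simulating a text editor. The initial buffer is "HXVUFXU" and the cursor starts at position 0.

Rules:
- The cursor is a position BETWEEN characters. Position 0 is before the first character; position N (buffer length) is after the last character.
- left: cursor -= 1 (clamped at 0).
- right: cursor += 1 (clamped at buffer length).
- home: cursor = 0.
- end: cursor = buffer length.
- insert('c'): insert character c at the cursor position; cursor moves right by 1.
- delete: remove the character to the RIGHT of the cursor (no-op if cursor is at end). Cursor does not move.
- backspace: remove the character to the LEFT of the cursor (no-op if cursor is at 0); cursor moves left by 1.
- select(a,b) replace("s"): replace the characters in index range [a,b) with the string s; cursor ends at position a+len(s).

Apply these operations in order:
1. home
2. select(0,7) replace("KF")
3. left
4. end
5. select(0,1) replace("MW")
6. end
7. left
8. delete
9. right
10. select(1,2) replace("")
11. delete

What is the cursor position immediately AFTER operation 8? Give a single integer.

After op 1 (home): buf='HXVUFXU' cursor=0
After op 2 (select(0,7) replace("KF")): buf='KF' cursor=2
After op 3 (left): buf='KF' cursor=1
After op 4 (end): buf='KF' cursor=2
After op 5 (select(0,1) replace("MW")): buf='MWF' cursor=2
After op 6 (end): buf='MWF' cursor=3
After op 7 (left): buf='MWF' cursor=2
After op 8 (delete): buf='MW' cursor=2

Answer: 2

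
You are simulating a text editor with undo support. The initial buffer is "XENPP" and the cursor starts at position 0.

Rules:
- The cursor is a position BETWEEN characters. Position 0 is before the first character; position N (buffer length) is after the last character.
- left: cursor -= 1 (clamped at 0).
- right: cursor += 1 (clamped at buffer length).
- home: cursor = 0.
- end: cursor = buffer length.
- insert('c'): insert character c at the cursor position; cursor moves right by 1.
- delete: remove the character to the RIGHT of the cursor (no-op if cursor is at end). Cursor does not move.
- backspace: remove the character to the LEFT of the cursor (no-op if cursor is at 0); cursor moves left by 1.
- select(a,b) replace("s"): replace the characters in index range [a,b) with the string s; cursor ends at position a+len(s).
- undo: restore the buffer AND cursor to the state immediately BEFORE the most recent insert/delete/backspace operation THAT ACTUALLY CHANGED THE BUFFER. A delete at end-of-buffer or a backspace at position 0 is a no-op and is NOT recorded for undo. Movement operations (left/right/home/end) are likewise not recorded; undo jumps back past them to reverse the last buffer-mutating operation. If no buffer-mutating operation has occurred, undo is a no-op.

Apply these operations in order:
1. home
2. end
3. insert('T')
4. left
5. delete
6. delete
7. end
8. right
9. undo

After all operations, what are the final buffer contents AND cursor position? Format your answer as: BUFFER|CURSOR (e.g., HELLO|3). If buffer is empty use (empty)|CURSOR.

Answer: XENPPT|5

Derivation:
After op 1 (home): buf='XENPP' cursor=0
After op 2 (end): buf='XENPP' cursor=5
After op 3 (insert('T')): buf='XENPPT' cursor=6
After op 4 (left): buf='XENPPT' cursor=5
After op 5 (delete): buf='XENPP' cursor=5
After op 6 (delete): buf='XENPP' cursor=5
After op 7 (end): buf='XENPP' cursor=5
After op 8 (right): buf='XENPP' cursor=5
After op 9 (undo): buf='XENPPT' cursor=5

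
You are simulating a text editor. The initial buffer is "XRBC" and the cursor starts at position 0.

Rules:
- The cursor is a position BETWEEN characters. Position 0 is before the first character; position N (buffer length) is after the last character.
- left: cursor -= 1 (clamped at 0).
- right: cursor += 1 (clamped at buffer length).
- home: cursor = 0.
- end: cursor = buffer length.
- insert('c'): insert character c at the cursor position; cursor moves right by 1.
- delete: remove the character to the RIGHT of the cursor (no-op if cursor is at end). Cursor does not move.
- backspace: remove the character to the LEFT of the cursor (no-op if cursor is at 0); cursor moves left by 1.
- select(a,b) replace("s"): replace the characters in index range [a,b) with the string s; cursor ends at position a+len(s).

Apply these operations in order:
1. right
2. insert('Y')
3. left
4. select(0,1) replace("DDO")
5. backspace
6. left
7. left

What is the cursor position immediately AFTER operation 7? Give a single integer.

Answer: 0

Derivation:
After op 1 (right): buf='XRBC' cursor=1
After op 2 (insert('Y')): buf='XYRBC' cursor=2
After op 3 (left): buf='XYRBC' cursor=1
After op 4 (select(0,1) replace("DDO")): buf='DDOYRBC' cursor=3
After op 5 (backspace): buf='DDYRBC' cursor=2
After op 6 (left): buf='DDYRBC' cursor=1
After op 7 (left): buf='DDYRBC' cursor=0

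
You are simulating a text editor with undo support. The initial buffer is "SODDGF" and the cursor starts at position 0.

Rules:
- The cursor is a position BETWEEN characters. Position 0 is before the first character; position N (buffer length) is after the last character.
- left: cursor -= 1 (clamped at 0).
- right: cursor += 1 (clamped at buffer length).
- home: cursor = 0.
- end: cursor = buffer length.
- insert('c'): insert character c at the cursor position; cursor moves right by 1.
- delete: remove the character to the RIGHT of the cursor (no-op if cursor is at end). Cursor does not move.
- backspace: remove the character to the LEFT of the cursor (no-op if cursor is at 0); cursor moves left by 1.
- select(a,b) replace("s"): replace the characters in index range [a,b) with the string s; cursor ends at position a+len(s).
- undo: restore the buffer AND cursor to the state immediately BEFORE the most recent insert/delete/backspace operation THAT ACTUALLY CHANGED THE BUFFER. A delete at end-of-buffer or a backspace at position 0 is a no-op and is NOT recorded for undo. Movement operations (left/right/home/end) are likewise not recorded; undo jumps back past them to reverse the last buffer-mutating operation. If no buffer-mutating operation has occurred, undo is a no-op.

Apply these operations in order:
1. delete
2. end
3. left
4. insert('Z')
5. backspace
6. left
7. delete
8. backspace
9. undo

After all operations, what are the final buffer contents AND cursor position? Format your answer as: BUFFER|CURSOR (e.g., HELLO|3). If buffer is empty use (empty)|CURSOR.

After op 1 (delete): buf='ODDGF' cursor=0
After op 2 (end): buf='ODDGF' cursor=5
After op 3 (left): buf='ODDGF' cursor=4
After op 4 (insert('Z')): buf='ODDGZF' cursor=5
After op 5 (backspace): buf='ODDGF' cursor=4
After op 6 (left): buf='ODDGF' cursor=3
After op 7 (delete): buf='ODDF' cursor=3
After op 8 (backspace): buf='ODF' cursor=2
After op 9 (undo): buf='ODDF' cursor=3

Answer: ODDF|3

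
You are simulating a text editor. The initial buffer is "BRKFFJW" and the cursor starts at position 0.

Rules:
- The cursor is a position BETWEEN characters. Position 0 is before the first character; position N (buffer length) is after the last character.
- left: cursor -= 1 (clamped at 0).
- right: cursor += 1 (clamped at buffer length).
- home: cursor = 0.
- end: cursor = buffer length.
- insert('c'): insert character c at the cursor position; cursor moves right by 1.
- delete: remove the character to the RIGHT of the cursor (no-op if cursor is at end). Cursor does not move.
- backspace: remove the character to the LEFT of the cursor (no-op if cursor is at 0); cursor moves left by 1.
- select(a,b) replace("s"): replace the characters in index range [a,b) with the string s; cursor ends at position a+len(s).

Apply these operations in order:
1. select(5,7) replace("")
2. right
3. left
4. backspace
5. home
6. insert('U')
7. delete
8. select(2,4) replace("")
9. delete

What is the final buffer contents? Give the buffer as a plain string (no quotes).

After op 1 (select(5,7) replace("")): buf='BRKFF' cursor=5
After op 2 (right): buf='BRKFF' cursor=5
After op 3 (left): buf='BRKFF' cursor=4
After op 4 (backspace): buf='BRKF' cursor=3
After op 5 (home): buf='BRKF' cursor=0
After op 6 (insert('U')): buf='UBRKF' cursor=1
After op 7 (delete): buf='URKF' cursor=1
After op 8 (select(2,4) replace("")): buf='UR' cursor=2
After op 9 (delete): buf='UR' cursor=2

Answer: UR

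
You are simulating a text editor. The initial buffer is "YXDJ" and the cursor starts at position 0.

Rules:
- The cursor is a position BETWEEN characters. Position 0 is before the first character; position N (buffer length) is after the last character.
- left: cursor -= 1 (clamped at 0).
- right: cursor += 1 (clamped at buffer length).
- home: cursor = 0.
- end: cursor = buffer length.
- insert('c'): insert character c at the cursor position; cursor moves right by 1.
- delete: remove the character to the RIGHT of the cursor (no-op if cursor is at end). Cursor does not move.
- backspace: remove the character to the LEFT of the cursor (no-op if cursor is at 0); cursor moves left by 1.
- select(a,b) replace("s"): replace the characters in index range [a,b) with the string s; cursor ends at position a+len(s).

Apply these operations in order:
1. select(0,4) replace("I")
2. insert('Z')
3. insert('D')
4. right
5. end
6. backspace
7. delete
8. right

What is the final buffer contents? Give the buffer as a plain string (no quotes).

After op 1 (select(0,4) replace("I")): buf='I' cursor=1
After op 2 (insert('Z')): buf='IZ' cursor=2
After op 3 (insert('D')): buf='IZD' cursor=3
After op 4 (right): buf='IZD' cursor=3
After op 5 (end): buf='IZD' cursor=3
After op 6 (backspace): buf='IZ' cursor=2
After op 7 (delete): buf='IZ' cursor=2
After op 8 (right): buf='IZ' cursor=2

Answer: IZ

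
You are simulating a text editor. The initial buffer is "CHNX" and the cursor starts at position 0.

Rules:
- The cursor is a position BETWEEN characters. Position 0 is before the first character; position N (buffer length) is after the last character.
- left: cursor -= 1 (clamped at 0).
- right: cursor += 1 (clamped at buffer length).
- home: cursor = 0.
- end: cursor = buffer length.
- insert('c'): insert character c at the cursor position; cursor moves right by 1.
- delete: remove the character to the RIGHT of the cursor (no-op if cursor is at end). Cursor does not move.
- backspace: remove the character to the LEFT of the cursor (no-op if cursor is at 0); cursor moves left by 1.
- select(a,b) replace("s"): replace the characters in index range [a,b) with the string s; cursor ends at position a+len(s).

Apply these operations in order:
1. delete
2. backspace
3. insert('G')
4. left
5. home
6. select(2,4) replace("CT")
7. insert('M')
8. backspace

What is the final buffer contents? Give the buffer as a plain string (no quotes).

Answer: GHCT

Derivation:
After op 1 (delete): buf='HNX' cursor=0
After op 2 (backspace): buf='HNX' cursor=0
After op 3 (insert('G')): buf='GHNX' cursor=1
After op 4 (left): buf='GHNX' cursor=0
After op 5 (home): buf='GHNX' cursor=0
After op 6 (select(2,4) replace("CT")): buf='GHCT' cursor=4
After op 7 (insert('M')): buf='GHCTM' cursor=5
After op 8 (backspace): buf='GHCT' cursor=4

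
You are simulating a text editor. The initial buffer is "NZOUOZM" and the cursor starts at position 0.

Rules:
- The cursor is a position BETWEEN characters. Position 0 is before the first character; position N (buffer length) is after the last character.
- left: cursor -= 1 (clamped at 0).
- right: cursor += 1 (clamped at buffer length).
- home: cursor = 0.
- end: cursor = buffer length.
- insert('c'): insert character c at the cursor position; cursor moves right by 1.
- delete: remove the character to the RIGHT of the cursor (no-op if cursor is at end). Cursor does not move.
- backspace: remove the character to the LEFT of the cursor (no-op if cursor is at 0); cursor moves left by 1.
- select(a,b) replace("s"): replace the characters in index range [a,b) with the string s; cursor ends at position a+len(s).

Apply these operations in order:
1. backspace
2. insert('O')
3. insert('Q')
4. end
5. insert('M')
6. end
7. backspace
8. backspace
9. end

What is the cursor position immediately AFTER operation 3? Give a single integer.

Answer: 2

Derivation:
After op 1 (backspace): buf='NZOUOZM' cursor=0
After op 2 (insert('O')): buf='ONZOUOZM' cursor=1
After op 3 (insert('Q')): buf='OQNZOUOZM' cursor=2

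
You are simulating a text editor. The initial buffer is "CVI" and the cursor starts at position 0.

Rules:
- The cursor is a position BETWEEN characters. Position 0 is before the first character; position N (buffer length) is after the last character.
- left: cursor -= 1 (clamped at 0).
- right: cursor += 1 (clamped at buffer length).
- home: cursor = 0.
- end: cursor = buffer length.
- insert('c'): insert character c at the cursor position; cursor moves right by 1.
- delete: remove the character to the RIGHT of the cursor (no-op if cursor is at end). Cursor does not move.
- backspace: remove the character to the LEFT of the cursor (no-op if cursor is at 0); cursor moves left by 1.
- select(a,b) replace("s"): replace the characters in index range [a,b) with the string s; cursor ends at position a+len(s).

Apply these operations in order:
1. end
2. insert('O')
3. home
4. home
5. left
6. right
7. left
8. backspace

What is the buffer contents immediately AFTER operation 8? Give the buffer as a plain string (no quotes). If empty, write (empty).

After op 1 (end): buf='CVI' cursor=3
After op 2 (insert('O')): buf='CVIO' cursor=4
After op 3 (home): buf='CVIO' cursor=0
After op 4 (home): buf='CVIO' cursor=0
After op 5 (left): buf='CVIO' cursor=0
After op 6 (right): buf='CVIO' cursor=1
After op 7 (left): buf='CVIO' cursor=0
After op 8 (backspace): buf='CVIO' cursor=0

Answer: CVIO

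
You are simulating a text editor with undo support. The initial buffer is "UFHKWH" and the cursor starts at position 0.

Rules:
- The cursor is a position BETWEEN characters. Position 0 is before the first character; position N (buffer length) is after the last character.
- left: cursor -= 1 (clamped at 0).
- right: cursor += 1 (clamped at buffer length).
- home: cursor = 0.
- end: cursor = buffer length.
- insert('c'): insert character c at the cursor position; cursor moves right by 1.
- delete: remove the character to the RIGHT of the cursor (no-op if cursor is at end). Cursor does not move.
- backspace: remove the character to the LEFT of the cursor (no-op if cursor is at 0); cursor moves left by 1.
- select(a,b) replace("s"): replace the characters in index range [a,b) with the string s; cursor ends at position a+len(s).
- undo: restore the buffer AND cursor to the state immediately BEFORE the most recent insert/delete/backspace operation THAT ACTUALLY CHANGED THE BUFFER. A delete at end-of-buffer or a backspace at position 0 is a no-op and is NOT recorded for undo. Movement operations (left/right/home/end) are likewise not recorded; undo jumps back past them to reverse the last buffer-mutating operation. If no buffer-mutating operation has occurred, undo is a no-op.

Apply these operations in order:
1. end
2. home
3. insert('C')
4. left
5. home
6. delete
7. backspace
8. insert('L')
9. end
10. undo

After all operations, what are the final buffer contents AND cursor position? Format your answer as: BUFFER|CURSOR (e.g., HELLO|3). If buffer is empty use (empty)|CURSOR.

After op 1 (end): buf='UFHKWH' cursor=6
After op 2 (home): buf='UFHKWH' cursor=0
After op 3 (insert('C')): buf='CUFHKWH' cursor=1
After op 4 (left): buf='CUFHKWH' cursor=0
After op 5 (home): buf='CUFHKWH' cursor=0
After op 6 (delete): buf='UFHKWH' cursor=0
After op 7 (backspace): buf='UFHKWH' cursor=0
After op 8 (insert('L')): buf='LUFHKWH' cursor=1
After op 9 (end): buf='LUFHKWH' cursor=7
After op 10 (undo): buf='UFHKWH' cursor=0

Answer: UFHKWH|0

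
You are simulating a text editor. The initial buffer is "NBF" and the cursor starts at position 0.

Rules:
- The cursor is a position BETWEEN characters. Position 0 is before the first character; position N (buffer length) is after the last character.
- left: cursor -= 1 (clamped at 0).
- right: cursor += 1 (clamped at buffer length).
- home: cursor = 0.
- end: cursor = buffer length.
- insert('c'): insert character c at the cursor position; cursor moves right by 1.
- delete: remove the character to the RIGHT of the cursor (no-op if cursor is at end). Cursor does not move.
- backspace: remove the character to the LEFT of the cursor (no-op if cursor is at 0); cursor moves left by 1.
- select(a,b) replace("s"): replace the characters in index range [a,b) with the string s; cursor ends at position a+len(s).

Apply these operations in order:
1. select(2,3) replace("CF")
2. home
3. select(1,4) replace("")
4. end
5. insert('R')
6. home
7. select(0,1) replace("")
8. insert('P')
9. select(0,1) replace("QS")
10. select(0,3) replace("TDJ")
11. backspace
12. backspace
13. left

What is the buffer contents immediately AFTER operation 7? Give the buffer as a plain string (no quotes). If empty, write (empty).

After op 1 (select(2,3) replace("CF")): buf='NBCF' cursor=4
After op 2 (home): buf='NBCF' cursor=0
After op 3 (select(1,4) replace("")): buf='N' cursor=1
After op 4 (end): buf='N' cursor=1
After op 5 (insert('R')): buf='NR' cursor=2
After op 6 (home): buf='NR' cursor=0
After op 7 (select(0,1) replace("")): buf='R' cursor=0

Answer: R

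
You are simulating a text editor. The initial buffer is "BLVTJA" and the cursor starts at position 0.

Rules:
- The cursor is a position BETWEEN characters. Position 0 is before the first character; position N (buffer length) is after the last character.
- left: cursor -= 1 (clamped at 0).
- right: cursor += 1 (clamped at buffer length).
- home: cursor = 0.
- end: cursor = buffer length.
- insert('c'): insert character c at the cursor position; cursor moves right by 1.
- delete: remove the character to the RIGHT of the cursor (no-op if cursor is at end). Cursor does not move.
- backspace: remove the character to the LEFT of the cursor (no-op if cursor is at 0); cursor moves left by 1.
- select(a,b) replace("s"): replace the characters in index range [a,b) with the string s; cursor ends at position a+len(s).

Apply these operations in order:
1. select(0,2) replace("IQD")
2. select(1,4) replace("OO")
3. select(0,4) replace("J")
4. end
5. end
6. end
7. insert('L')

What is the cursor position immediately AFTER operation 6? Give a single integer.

Answer: 3

Derivation:
After op 1 (select(0,2) replace("IQD")): buf='IQDVTJA' cursor=3
After op 2 (select(1,4) replace("OO")): buf='IOOTJA' cursor=3
After op 3 (select(0,4) replace("J")): buf='JJA' cursor=1
After op 4 (end): buf='JJA' cursor=3
After op 5 (end): buf='JJA' cursor=3
After op 6 (end): buf='JJA' cursor=3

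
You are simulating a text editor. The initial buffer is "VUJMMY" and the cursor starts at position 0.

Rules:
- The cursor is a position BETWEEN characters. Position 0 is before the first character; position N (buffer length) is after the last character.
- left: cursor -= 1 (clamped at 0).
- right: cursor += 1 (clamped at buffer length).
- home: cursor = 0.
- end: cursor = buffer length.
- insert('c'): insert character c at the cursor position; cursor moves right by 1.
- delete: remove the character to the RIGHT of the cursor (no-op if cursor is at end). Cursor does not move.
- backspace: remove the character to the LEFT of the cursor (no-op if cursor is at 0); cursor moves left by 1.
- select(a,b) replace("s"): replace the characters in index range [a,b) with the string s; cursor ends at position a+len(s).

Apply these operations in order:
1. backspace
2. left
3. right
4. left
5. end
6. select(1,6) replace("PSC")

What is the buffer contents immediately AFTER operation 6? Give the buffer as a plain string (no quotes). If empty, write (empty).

Answer: VPSC

Derivation:
After op 1 (backspace): buf='VUJMMY' cursor=0
After op 2 (left): buf='VUJMMY' cursor=0
After op 3 (right): buf='VUJMMY' cursor=1
After op 4 (left): buf='VUJMMY' cursor=0
After op 5 (end): buf='VUJMMY' cursor=6
After op 6 (select(1,6) replace("PSC")): buf='VPSC' cursor=4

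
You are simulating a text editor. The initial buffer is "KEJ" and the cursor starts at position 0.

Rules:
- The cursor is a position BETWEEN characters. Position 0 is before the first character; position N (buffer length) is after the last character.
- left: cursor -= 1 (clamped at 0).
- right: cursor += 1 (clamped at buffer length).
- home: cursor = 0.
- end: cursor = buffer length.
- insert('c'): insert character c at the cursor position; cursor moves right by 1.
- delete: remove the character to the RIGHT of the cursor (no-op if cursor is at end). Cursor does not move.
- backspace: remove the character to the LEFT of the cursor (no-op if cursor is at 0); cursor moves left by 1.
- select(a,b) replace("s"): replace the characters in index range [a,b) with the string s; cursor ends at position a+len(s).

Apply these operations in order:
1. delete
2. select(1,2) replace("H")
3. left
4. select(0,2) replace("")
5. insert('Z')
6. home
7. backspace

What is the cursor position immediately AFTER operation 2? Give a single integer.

After op 1 (delete): buf='EJ' cursor=0
After op 2 (select(1,2) replace("H")): buf='EH' cursor=2

Answer: 2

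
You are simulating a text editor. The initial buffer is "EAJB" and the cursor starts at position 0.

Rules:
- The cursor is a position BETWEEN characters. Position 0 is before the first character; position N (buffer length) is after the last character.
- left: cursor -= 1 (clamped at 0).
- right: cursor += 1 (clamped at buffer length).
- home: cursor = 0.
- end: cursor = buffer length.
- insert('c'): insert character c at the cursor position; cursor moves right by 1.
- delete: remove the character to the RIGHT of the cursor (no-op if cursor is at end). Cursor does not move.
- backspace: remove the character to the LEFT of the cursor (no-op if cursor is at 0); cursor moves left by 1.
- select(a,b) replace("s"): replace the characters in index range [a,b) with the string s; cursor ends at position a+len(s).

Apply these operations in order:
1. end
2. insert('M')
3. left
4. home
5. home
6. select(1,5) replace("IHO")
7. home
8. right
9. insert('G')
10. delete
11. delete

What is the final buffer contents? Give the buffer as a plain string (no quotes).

Answer: EGO

Derivation:
After op 1 (end): buf='EAJB' cursor=4
After op 2 (insert('M')): buf='EAJBM' cursor=5
After op 3 (left): buf='EAJBM' cursor=4
After op 4 (home): buf='EAJBM' cursor=0
After op 5 (home): buf='EAJBM' cursor=0
After op 6 (select(1,5) replace("IHO")): buf='EIHO' cursor=4
After op 7 (home): buf='EIHO' cursor=0
After op 8 (right): buf='EIHO' cursor=1
After op 9 (insert('G')): buf='EGIHO' cursor=2
After op 10 (delete): buf='EGHO' cursor=2
After op 11 (delete): buf='EGO' cursor=2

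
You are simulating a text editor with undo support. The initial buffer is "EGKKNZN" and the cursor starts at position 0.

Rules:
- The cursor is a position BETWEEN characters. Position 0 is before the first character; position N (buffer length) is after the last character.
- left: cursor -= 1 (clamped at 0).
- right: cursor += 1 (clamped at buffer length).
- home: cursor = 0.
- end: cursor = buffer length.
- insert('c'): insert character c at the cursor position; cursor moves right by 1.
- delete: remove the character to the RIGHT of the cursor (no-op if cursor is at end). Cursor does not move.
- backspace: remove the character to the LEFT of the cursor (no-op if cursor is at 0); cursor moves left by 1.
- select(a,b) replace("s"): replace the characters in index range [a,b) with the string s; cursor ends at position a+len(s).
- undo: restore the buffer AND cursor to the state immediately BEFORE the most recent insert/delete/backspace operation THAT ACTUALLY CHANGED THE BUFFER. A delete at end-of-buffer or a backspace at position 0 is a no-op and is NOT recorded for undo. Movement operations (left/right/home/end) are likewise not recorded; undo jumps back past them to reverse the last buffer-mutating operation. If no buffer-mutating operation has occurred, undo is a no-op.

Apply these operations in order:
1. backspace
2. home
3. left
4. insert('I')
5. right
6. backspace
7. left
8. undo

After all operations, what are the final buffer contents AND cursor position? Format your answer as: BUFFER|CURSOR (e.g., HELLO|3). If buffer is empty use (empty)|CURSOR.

After op 1 (backspace): buf='EGKKNZN' cursor=0
After op 2 (home): buf='EGKKNZN' cursor=0
After op 3 (left): buf='EGKKNZN' cursor=0
After op 4 (insert('I')): buf='IEGKKNZN' cursor=1
After op 5 (right): buf='IEGKKNZN' cursor=2
After op 6 (backspace): buf='IGKKNZN' cursor=1
After op 7 (left): buf='IGKKNZN' cursor=0
After op 8 (undo): buf='IEGKKNZN' cursor=2

Answer: IEGKKNZN|2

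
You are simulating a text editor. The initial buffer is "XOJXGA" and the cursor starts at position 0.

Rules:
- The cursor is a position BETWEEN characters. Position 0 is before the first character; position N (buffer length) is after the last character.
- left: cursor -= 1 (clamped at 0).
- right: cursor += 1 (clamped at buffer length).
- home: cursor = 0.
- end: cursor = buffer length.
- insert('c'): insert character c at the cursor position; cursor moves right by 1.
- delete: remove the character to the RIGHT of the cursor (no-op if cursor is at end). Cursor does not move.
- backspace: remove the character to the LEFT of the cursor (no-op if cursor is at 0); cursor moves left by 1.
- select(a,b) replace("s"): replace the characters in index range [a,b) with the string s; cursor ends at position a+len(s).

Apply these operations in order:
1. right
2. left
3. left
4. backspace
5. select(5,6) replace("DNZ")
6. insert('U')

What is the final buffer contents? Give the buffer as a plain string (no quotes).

After op 1 (right): buf='XOJXGA' cursor=1
After op 2 (left): buf='XOJXGA' cursor=0
After op 3 (left): buf='XOJXGA' cursor=0
After op 4 (backspace): buf='XOJXGA' cursor=0
After op 5 (select(5,6) replace("DNZ")): buf='XOJXGDNZ' cursor=8
After op 6 (insert('U')): buf='XOJXGDNZU' cursor=9

Answer: XOJXGDNZU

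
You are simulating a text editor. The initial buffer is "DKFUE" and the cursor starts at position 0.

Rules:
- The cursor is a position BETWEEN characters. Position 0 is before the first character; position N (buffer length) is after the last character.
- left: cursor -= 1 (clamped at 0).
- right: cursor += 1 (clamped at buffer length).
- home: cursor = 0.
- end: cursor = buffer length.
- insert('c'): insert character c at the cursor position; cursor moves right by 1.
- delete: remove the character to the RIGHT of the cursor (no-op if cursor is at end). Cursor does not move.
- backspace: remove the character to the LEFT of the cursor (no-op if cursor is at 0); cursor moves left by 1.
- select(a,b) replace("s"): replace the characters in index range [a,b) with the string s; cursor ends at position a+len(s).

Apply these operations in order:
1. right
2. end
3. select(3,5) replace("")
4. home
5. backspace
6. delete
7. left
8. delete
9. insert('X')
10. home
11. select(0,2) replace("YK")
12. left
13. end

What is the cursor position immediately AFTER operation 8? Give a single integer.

Answer: 0

Derivation:
After op 1 (right): buf='DKFUE' cursor=1
After op 2 (end): buf='DKFUE' cursor=5
After op 3 (select(3,5) replace("")): buf='DKF' cursor=3
After op 4 (home): buf='DKF' cursor=0
After op 5 (backspace): buf='DKF' cursor=0
After op 6 (delete): buf='KF' cursor=0
After op 7 (left): buf='KF' cursor=0
After op 8 (delete): buf='F' cursor=0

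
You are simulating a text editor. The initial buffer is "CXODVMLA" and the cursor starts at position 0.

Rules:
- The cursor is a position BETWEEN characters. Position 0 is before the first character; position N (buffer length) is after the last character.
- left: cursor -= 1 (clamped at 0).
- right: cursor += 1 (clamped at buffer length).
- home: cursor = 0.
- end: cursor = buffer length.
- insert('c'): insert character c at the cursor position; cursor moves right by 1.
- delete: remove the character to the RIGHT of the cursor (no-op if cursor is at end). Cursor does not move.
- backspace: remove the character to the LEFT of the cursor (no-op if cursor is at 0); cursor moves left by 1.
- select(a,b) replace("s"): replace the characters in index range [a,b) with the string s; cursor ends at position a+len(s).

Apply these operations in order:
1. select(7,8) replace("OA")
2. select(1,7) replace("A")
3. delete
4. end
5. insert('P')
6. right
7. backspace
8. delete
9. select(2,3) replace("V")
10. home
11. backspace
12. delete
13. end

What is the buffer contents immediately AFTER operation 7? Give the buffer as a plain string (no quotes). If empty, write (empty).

Answer: CAA

Derivation:
After op 1 (select(7,8) replace("OA")): buf='CXODVMLOA' cursor=9
After op 2 (select(1,7) replace("A")): buf='CAOA' cursor=2
After op 3 (delete): buf='CAA' cursor=2
After op 4 (end): buf='CAA' cursor=3
After op 5 (insert('P')): buf='CAAP' cursor=4
After op 6 (right): buf='CAAP' cursor=4
After op 7 (backspace): buf='CAA' cursor=3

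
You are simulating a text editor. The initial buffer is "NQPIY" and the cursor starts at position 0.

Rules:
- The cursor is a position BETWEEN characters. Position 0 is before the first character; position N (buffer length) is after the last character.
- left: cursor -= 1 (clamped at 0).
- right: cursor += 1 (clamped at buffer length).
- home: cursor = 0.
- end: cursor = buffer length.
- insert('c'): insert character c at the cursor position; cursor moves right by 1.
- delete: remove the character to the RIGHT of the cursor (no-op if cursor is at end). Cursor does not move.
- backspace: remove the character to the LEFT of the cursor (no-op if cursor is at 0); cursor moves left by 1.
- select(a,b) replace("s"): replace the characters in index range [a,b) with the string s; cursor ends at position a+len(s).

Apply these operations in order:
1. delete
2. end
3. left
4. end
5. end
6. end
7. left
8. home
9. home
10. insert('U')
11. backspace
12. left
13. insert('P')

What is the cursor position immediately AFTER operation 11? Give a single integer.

Answer: 0

Derivation:
After op 1 (delete): buf='QPIY' cursor=0
After op 2 (end): buf='QPIY' cursor=4
After op 3 (left): buf='QPIY' cursor=3
After op 4 (end): buf='QPIY' cursor=4
After op 5 (end): buf='QPIY' cursor=4
After op 6 (end): buf='QPIY' cursor=4
After op 7 (left): buf='QPIY' cursor=3
After op 8 (home): buf='QPIY' cursor=0
After op 9 (home): buf='QPIY' cursor=0
After op 10 (insert('U')): buf='UQPIY' cursor=1
After op 11 (backspace): buf='QPIY' cursor=0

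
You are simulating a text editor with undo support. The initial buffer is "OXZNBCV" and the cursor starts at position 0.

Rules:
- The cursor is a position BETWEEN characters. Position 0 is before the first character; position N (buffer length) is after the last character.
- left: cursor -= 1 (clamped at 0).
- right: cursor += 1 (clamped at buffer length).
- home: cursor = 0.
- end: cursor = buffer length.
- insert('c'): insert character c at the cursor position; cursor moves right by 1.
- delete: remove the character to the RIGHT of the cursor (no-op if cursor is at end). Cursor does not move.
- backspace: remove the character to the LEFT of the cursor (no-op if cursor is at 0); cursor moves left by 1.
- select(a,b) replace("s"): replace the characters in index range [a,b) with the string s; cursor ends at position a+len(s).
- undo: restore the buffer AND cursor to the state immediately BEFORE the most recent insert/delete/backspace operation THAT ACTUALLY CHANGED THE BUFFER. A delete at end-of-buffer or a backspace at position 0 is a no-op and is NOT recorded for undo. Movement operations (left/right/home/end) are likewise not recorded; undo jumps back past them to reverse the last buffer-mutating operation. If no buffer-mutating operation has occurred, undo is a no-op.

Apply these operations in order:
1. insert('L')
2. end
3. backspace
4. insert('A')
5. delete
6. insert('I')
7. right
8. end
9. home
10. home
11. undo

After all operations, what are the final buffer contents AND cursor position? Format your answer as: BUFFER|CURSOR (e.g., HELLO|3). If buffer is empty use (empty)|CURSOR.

After op 1 (insert('L')): buf='LOXZNBCV' cursor=1
After op 2 (end): buf='LOXZNBCV' cursor=8
After op 3 (backspace): buf='LOXZNBC' cursor=7
After op 4 (insert('A')): buf='LOXZNBCA' cursor=8
After op 5 (delete): buf='LOXZNBCA' cursor=8
After op 6 (insert('I')): buf='LOXZNBCAI' cursor=9
After op 7 (right): buf='LOXZNBCAI' cursor=9
After op 8 (end): buf='LOXZNBCAI' cursor=9
After op 9 (home): buf='LOXZNBCAI' cursor=0
After op 10 (home): buf='LOXZNBCAI' cursor=0
After op 11 (undo): buf='LOXZNBCA' cursor=8

Answer: LOXZNBCA|8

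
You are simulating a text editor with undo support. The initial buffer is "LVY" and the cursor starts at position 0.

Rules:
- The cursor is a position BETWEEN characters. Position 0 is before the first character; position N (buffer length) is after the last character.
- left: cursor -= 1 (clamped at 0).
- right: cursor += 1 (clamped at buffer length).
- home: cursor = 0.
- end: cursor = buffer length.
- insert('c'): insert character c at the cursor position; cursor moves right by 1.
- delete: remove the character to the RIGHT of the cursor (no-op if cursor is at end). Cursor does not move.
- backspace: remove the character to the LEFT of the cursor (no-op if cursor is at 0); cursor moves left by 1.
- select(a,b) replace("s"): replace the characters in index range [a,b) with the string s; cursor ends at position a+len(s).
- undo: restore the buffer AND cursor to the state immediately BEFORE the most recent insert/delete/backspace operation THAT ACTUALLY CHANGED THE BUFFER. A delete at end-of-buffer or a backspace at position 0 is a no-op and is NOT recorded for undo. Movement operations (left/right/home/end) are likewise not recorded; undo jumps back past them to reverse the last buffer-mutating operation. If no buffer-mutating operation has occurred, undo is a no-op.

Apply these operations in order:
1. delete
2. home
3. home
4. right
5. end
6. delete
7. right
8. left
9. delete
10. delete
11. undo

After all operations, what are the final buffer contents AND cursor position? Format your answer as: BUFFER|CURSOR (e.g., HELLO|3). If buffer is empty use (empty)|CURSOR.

Answer: VY|1

Derivation:
After op 1 (delete): buf='VY' cursor=0
After op 2 (home): buf='VY' cursor=0
After op 3 (home): buf='VY' cursor=0
After op 4 (right): buf='VY' cursor=1
After op 5 (end): buf='VY' cursor=2
After op 6 (delete): buf='VY' cursor=2
After op 7 (right): buf='VY' cursor=2
After op 8 (left): buf='VY' cursor=1
After op 9 (delete): buf='V' cursor=1
After op 10 (delete): buf='V' cursor=1
After op 11 (undo): buf='VY' cursor=1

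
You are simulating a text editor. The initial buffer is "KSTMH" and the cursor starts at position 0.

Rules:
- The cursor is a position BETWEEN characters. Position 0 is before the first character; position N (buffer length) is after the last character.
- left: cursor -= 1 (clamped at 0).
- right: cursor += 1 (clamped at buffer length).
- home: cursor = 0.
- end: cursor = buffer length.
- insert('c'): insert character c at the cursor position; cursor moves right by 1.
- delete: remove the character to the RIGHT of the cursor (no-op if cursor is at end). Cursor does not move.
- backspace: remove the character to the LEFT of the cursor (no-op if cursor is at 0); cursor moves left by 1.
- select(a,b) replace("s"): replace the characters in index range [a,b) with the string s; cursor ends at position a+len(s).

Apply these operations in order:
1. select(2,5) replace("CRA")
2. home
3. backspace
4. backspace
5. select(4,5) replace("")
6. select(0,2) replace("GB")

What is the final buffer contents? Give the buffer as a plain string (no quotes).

After op 1 (select(2,5) replace("CRA")): buf='KSCRA' cursor=5
After op 2 (home): buf='KSCRA' cursor=0
After op 3 (backspace): buf='KSCRA' cursor=0
After op 4 (backspace): buf='KSCRA' cursor=0
After op 5 (select(4,5) replace("")): buf='KSCR' cursor=4
After op 6 (select(0,2) replace("GB")): buf='GBCR' cursor=2

Answer: GBCR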